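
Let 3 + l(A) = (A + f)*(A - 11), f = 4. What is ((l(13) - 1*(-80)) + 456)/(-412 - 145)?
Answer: -567/557 ≈ -1.0180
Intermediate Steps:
l(A) = -3 + (-11 + A)*(4 + A) (l(A) = -3 + (A + 4)*(A - 11) = -3 + (4 + A)*(-11 + A) = -3 + (-11 + A)*(4 + A))
((l(13) - 1*(-80)) + 456)/(-412 - 145) = (((-47 + 13² - 7*13) - 1*(-80)) + 456)/(-412 - 145) = (((-47 + 169 - 91) + 80) + 456)/(-557) = ((31 + 80) + 456)*(-1/557) = (111 + 456)*(-1/557) = 567*(-1/557) = -567/557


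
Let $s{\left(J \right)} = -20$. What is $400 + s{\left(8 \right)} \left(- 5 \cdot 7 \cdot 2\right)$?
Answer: $1800$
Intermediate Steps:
$400 + s{\left(8 \right)} \left(- 5 \cdot 7 \cdot 2\right) = 400 - 20 \left(- 5 \cdot 7 \cdot 2\right) = 400 - 20 \left(\left(-5\right) 14\right) = 400 - -1400 = 400 + 1400 = 1800$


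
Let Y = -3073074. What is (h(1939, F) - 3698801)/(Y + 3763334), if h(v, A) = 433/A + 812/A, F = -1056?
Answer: -1301978367/242971520 ≈ -5.3586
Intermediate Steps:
h(v, A) = 1245/A
(h(1939, F) - 3698801)/(Y + 3763334) = (1245/(-1056) - 3698801)/(-3073074 + 3763334) = (1245*(-1/1056) - 3698801)/690260 = (-415/352 - 3698801)*(1/690260) = -1301978367/352*1/690260 = -1301978367/242971520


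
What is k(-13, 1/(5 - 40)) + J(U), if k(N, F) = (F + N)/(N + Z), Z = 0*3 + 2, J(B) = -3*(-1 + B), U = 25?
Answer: -27264/385 ≈ -70.816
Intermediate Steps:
J(B) = 3 - 3*B
Z = 2 (Z = 0 + 2 = 2)
k(N, F) = (F + N)/(2 + N) (k(N, F) = (F + N)/(N + 2) = (F + N)/(2 + N))
k(-13, 1/(5 - 40)) + J(U) = (1/(5 - 40) - 13)/(2 - 13) + (3 - 3*25) = (1/(-35) - 13)/(-11) + (3 - 75) = -(-1/35 - 13)/11 - 72 = -1/11*(-456/35) - 72 = 456/385 - 72 = -27264/385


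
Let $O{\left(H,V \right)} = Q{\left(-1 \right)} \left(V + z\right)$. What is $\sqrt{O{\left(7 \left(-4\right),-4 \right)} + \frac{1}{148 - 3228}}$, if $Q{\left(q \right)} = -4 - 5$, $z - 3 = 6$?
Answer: $\frac{i \sqrt{106722770}}{1540} \approx 6.7082 i$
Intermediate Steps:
$z = 9$ ($z = 3 + 6 = 9$)
$Q{\left(q \right)} = -9$
$O{\left(H,V \right)} = -81 - 9 V$ ($O{\left(H,V \right)} = - 9 \left(V + 9\right) = - 9 \left(9 + V\right) = -81 - 9 V$)
$\sqrt{O{\left(7 \left(-4\right),-4 \right)} + \frac{1}{148 - 3228}} = \sqrt{\left(-81 - -36\right) + \frac{1}{148 - 3228}} = \sqrt{\left(-81 + 36\right) + \frac{1}{-3080}} = \sqrt{-45 - \frac{1}{3080}} = \sqrt{- \frac{138601}{3080}} = \frac{i \sqrt{106722770}}{1540}$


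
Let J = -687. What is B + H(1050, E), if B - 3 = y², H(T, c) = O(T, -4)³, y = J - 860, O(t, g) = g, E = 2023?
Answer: 2393148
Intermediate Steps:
y = -1547 (y = -687 - 860 = -1547)
H(T, c) = -64 (H(T, c) = (-4)³ = -64)
B = 2393212 (B = 3 + (-1547)² = 3 + 2393209 = 2393212)
B + H(1050, E) = 2393212 - 64 = 2393148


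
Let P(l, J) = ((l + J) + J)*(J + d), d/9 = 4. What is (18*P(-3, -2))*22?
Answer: -94248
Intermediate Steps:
d = 36 (d = 9*4 = 36)
P(l, J) = (36 + J)*(l + 2*J) (P(l, J) = ((l + J) + J)*(J + 36) = ((J + l) + J)*(36 + J) = (l + 2*J)*(36 + J) = (36 + J)*(l + 2*J))
(18*P(-3, -2))*22 = (18*(2*(-2)² + 36*(-3) + 72*(-2) - 2*(-3)))*22 = (18*(2*4 - 108 - 144 + 6))*22 = (18*(8 - 108 - 144 + 6))*22 = (18*(-238))*22 = -4284*22 = -94248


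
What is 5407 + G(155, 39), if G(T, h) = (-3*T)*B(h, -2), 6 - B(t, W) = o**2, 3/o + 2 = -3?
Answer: 13922/5 ≈ 2784.4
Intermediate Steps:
o = -3/5 (o = 3/(-2 - 3) = 3/(-5) = 3*(-1/5) = -3/5 ≈ -0.60000)
B(t, W) = 141/25 (B(t, W) = 6 - (-3/5)**2 = 6 - 1*9/25 = 6 - 9/25 = 141/25)
G(T, h) = -423*T/25 (G(T, h) = -3*T*(141/25) = -423*T/25)
5407 + G(155, 39) = 5407 - 423/25*155 = 5407 - 13113/5 = 13922/5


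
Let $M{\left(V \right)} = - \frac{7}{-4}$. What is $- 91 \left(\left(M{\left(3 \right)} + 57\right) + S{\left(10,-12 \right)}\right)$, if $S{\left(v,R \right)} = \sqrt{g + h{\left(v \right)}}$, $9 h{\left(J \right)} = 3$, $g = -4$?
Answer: $- \frac{21385}{4} - \frac{91 i \sqrt{33}}{3} \approx -5346.3 - 174.25 i$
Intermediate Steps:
$h{\left(J \right)} = \frac{1}{3}$ ($h{\left(J \right)} = \frac{1}{9} \cdot 3 = \frac{1}{3}$)
$M{\left(V \right)} = \frac{7}{4}$ ($M{\left(V \right)} = \left(-7\right) \left(- \frac{1}{4}\right) = \frac{7}{4}$)
$S{\left(v,R \right)} = \frac{i \sqrt{33}}{3}$ ($S{\left(v,R \right)} = \sqrt{-4 + \frac{1}{3}} = \sqrt{- \frac{11}{3}} = \frac{i \sqrt{33}}{3}$)
$- 91 \left(\left(M{\left(3 \right)} + 57\right) + S{\left(10,-12 \right)}\right) = - 91 \left(\left(\frac{7}{4} + 57\right) + \frac{i \sqrt{33}}{3}\right) = - 91 \left(\frac{235}{4} + \frac{i \sqrt{33}}{3}\right) = - \frac{21385}{4} - \frac{91 i \sqrt{33}}{3}$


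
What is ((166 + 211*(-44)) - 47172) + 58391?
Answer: 2101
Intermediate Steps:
((166 + 211*(-44)) - 47172) + 58391 = ((166 - 9284) - 47172) + 58391 = (-9118 - 47172) + 58391 = -56290 + 58391 = 2101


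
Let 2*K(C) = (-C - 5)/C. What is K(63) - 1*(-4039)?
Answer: 254423/63 ≈ 4038.5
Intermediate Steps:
K(C) = (-5 - C)/(2*C) (K(C) = ((-C - 5)/C)/2 = ((-5 - C)/C)/2 = (-5 - C)/(2*C))
K(63) - 1*(-4039) = (½)*(-5 - 1*63)/63 - 1*(-4039) = (½)*(1/63)*(-5 - 63) + 4039 = (½)*(1/63)*(-68) + 4039 = -34/63 + 4039 = 254423/63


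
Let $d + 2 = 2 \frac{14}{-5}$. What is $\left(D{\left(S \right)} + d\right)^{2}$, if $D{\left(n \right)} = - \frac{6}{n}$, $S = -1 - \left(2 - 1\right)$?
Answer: $\frac{529}{25} \approx 21.16$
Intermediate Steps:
$S = -2$ ($S = -1 - \left(2 - 1\right) = -1 - 1 = -2$)
$d = - \frac{38}{5}$ ($d = -2 + 2 \frac{14}{-5} = -2 + 2 \cdot 14 \left(- \frac{1}{5}\right) = -2 + 2 \left(- \frac{14}{5}\right) = -2 - \frac{28}{5} = - \frac{38}{5} \approx -7.6$)
$\left(D{\left(S \right)} + d\right)^{2} = \left(- \frac{6}{-2} - \frac{38}{5}\right)^{2} = \left(\left(-6\right) \left(- \frac{1}{2}\right) - \frac{38}{5}\right)^{2} = \left(3 - \frac{38}{5}\right)^{2} = \left(- \frac{23}{5}\right)^{2} = \frac{529}{25}$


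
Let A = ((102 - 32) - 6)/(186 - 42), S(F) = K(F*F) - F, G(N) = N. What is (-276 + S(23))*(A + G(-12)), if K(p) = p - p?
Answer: 31096/9 ≈ 3455.1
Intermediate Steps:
K(p) = 0
S(F) = -F (S(F) = 0 - F = -F)
A = 4/9 (A = (70 - 6)/144 = 64*(1/144) = 4/9 ≈ 0.44444)
(-276 + S(23))*(A + G(-12)) = (-276 - 1*23)*(4/9 - 12) = (-276 - 23)*(-104/9) = -299*(-104/9) = 31096/9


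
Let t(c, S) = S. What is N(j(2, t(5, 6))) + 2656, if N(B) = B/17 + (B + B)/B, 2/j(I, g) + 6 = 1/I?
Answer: 497042/187 ≈ 2658.0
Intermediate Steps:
j(I, g) = 2/(-6 + 1/I)
N(B) = 2 + B/17 (N(B) = B*(1/17) + (2*B)/B = B/17 + 2 = 2 + B/17)
N(j(2, t(5, 6))) + 2656 = (2 + (-2*2/(-1 + 6*2))/17) + 2656 = (2 + (-2*2/(-1 + 12))/17) + 2656 = (2 + (-2*2/11)/17) + 2656 = (2 + (-2*2*1/11)/17) + 2656 = (2 + (1/17)*(-4/11)) + 2656 = (2 - 4/187) + 2656 = 370/187 + 2656 = 497042/187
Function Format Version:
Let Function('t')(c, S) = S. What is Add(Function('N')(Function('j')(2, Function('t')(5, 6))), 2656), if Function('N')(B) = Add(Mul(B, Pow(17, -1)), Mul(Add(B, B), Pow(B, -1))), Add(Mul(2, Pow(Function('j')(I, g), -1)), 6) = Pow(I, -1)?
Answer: Rational(497042, 187) ≈ 2658.0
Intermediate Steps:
Function('j')(I, g) = Mul(2, Pow(Add(-6, Pow(I, -1)), -1))
Function('N')(B) = Add(2, Mul(Rational(1, 17), B)) (Function('N')(B) = Add(Mul(B, Rational(1, 17)), Mul(Mul(2, B), Pow(B, -1))) = Add(Mul(Rational(1, 17), B), 2) = Add(2, Mul(Rational(1, 17), B)))
Add(Function('N')(Function('j')(2, Function('t')(5, 6))), 2656) = Add(Add(2, Mul(Rational(1, 17), Mul(-2, 2, Pow(Add(-1, Mul(6, 2)), -1)))), 2656) = Add(Add(2, Mul(Rational(1, 17), Mul(-2, 2, Pow(Add(-1, 12), -1)))), 2656) = Add(Add(2, Mul(Rational(1, 17), Mul(-2, 2, Pow(11, -1)))), 2656) = Add(Add(2, Mul(Rational(1, 17), Mul(-2, 2, Rational(1, 11)))), 2656) = Add(Add(2, Mul(Rational(1, 17), Rational(-4, 11))), 2656) = Add(Add(2, Rational(-4, 187)), 2656) = Add(Rational(370, 187), 2656) = Rational(497042, 187)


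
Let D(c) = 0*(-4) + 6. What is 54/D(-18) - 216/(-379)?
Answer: 3627/379 ≈ 9.5699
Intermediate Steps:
D(c) = 6 (D(c) = 0 + 6 = 6)
54/D(-18) - 216/(-379) = 54/6 - 216/(-379) = 54*(1/6) - 216*(-1/379) = 9 + 216/379 = 3627/379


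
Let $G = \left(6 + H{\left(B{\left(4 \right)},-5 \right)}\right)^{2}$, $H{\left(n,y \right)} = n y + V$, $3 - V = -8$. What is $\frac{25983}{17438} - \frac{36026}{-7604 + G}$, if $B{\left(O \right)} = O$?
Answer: $\frac{825562273}{132441610} \approx 6.2334$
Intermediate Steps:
$V = 11$ ($V = 3 - -8 = 3 + 8 = 11$)
$H{\left(n,y \right)} = 11 + n y$ ($H{\left(n,y \right)} = n y + 11 = 11 + n y$)
$G = 9$ ($G = \left(6 + \left(11 + 4 \left(-5\right)\right)\right)^{2} = \left(6 + \left(11 - 20\right)\right)^{2} = \left(6 - 9\right)^{2} = \left(-3\right)^{2} = 9$)
$\frac{25983}{17438} - \frac{36026}{-7604 + G} = \frac{25983}{17438} - \frac{36026}{-7604 + 9} = 25983 \cdot \frac{1}{17438} - \frac{36026}{-7595} = \frac{25983}{17438} - - \frac{36026}{7595} = \frac{25983}{17438} + \frac{36026}{7595} = \frac{825562273}{132441610}$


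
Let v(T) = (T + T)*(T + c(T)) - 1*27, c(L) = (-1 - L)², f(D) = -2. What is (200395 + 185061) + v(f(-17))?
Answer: 385433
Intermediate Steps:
v(T) = -27 + 2*T*(T + (1 + T)²) (v(T) = (T + T)*(T + (1 + T)²) - 1*27 = (2*T)*(T + (1 + T)²) - 27 = 2*T*(T + (1 + T)²) - 27 = -27 + 2*T*(T + (1 + T)²))
(200395 + 185061) + v(f(-17)) = (200395 + 185061) + (-27 + 2*(-2)² + 2*(-2)*(1 - 2)²) = 385456 + (-27 + 2*4 + 2*(-2)*(-1)²) = 385456 + (-27 + 8 + 2*(-2)*1) = 385456 + (-27 + 8 - 4) = 385456 - 23 = 385433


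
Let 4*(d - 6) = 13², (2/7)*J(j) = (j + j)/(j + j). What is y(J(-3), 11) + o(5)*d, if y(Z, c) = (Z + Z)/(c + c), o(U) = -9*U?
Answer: -95521/44 ≈ -2170.9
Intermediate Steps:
J(j) = 7/2 (J(j) = 7*((j + j)/(j + j))/2 = 7*((2*j)/((2*j)))/2 = 7*((2*j)*(1/(2*j)))/2 = (7/2)*1 = 7/2)
y(Z, c) = Z/c (y(Z, c) = (2*Z)/((2*c)) = (2*Z)*(1/(2*c)) = Z/c)
d = 193/4 (d = 6 + (¼)*13² = 6 + (¼)*169 = 6 + 169/4 = 193/4 ≈ 48.250)
y(J(-3), 11) + o(5)*d = (7/2)/11 - 9*5*(193/4) = (7/2)*(1/11) - 45*193/4 = 7/22 - 8685/4 = -95521/44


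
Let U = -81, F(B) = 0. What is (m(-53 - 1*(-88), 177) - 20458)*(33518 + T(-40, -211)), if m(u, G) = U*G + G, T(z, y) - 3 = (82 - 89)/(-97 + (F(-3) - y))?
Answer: -3481283557/3 ≈ -1.1604e+9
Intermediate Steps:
T(z, y) = 3 - 7/(-97 - y) (T(z, y) = 3 + (82 - 89)/(-97 + (0 - y)) = 3 - 7/(-97 - y))
m(u, G) = -80*G (m(u, G) = -81*G + G = -80*G)
(m(-53 - 1*(-88), 177) - 20458)*(33518 + T(-40, -211)) = (-80*177 - 20458)*(33518 + (298 + 3*(-211))/(97 - 211)) = (-14160 - 20458)*(33518 + (298 - 633)/(-114)) = -34618*(33518 - 1/114*(-335)) = -34618*(33518 + 335/114) = -34618*3821387/114 = -3481283557/3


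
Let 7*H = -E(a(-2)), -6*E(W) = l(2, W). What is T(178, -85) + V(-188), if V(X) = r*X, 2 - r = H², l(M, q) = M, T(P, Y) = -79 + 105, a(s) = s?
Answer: -154162/441 ≈ -349.57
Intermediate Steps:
T(P, Y) = 26
E(W) = -⅓ (E(W) = -⅙*2 = -⅓)
H = 1/21 (H = (-1*(-⅓))/7 = (⅐)*(⅓) = 1/21 ≈ 0.047619)
r = 881/441 (r = 2 - (1/21)² = 2 - 1*1/441 = 2 - 1/441 = 881/441 ≈ 1.9977)
V(X) = 881*X/441
T(178, -85) + V(-188) = 26 + (881/441)*(-188) = 26 - 165628/441 = -154162/441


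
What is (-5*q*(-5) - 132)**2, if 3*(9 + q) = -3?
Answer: 145924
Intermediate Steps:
q = -10 (q = -9 + (1/3)*(-3) = -9 - 1 = -10)
(-5*q*(-5) - 132)**2 = (-5*(-10)*(-5) - 132)**2 = (50*(-5) - 132)**2 = (-250 - 132)**2 = (-382)**2 = 145924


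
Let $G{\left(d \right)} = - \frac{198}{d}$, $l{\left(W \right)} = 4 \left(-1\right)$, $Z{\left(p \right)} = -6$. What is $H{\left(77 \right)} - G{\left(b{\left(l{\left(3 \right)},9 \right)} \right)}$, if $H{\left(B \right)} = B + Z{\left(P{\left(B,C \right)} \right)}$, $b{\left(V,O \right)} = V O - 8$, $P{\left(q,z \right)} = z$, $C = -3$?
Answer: $\frac{133}{2} \approx 66.5$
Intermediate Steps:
$l{\left(W \right)} = -4$
$b{\left(V,O \right)} = -8 + O V$ ($b{\left(V,O \right)} = O V - 8 = -8 + O V$)
$H{\left(B \right)} = -6 + B$ ($H{\left(B \right)} = B - 6 = -6 + B$)
$H{\left(77 \right)} - G{\left(b{\left(l{\left(3 \right)},9 \right)} \right)} = \left(-6 + 77\right) - - \frac{198}{-8 + 9 \left(-4\right)} = 71 - - \frac{198}{-8 - 36} = 71 - - \frac{198}{-44} = 71 - \left(-198\right) \left(- \frac{1}{44}\right) = 71 - \frac{9}{2} = \frac{133}{2}$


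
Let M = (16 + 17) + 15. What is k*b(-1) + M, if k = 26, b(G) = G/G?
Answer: 74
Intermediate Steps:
b(G) = 1
M = 48 (M = 33 + 15 = 48)
k*b(-1) + M = 26*1 + 48 = 26 + 48 = 74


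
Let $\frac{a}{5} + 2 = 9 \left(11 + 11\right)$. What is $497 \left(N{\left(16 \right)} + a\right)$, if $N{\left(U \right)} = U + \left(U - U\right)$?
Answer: $495012$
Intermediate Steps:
$a = 980$ ($a = -10 + 5 \cdot 9 \left(11 + 11\right) = -10 + 5 \cdot 9 \cdot 22 = -10 + 5 \cdot 198 = -10 + 990 = 980$)
$N{\left(U \right)} = U$ ($N{\left(U \right)} = U + 0 = U$)
$497 \left(N{\left(16 \right)} + a\right) = 497 \left(16 + 980\right) = 497 \cdot 996 = 495012$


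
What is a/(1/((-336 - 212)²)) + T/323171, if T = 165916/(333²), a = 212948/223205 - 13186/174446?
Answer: 184051065545079478846396004/697679220195102519585 ≈ 2.6380e+5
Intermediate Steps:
a = 17102372839/19468609715 (a = 212948*(1/223205) - 13186*1/174446 = 212948/223205 - 6593/87223 = 17102372839/19468609715 ≈ 0.87846)
T = 165916/110889 ≈ 1.4962
a/(1/((-336 - 212)²)) + T/323171 = 17102372839/(19468609715*(1/((-336 - 212)²))) + (165916/110889)/323171 = 17102372839/(19468609715*(1/((-548)²))) + (165916/110889)*(1/323171) = 17102372839/(19468609715*(1/300304)) + 165916/35836109019 = (17102372839/19468609715)*300304 + 165916/35836109019 = 5135910973043056/19468609715 + 165916/35836109019 = 184051065545079478846396004/697679220195102519585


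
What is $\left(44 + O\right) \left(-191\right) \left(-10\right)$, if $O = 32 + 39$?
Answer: $219650$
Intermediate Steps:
$O = 71$
$\left(44 + O\right) \left(-191\right) \left(-10\right) = \left(44 + 71\right) \left(-191\right) \left(-10\right) = 115 \left(-191\right) \left(-10\right) = \left(-21965\right) \left(-10\right) = 219650$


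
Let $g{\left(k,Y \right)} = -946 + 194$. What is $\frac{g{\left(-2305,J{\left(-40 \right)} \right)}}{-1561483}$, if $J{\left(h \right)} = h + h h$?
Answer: $\frac{752}{1561483} \approx 0.00048159$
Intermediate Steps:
$J{\left(h \right)} = h + h^{2}$
$g{\left(k,Y \right)} = -752$
$\frac{g{\left(-2305,J{\left(-40 \right)} \right)}}{-1561483} = - \frac{752}{-1561483} = \left(-752\right) \left(- \frac{1}{1561483}\right) = \frac{752}{1561483}$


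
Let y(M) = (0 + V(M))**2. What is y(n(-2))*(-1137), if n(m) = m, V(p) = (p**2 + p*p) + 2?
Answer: -113700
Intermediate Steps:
V(p) = 2 + 2*p**2 (V(p) = (p**2 + p**2) + 2 = 2*p**2 + 2 = 2 + 2*p**2)
y(M) = (2 + 2*M**2)**2 (y(M) = (0 + (2 + 2*M**2))**2 = (2 + 2*M**2)**2)
y(n(-2))*(-1137) = (4*(1 + (-2)**2)**2)*(-1137) = (4*(1 + 4)**2)*(-1137) = (4*5**2)*(-1137) = (4*25)*(-1137) = 100*(-1137) = -113700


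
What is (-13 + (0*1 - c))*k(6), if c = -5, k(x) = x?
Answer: -48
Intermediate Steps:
(-13 + (0*1 - c))*k(6) = (-13 + (0*1 - 1*(-5)))*6 = (-13 + (0 + 5))*6 = (-13 + 5)*6 = -8*6 = -48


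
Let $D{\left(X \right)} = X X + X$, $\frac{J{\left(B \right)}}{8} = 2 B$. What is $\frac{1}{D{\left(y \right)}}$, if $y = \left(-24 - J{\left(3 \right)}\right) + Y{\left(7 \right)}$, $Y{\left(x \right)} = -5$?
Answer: $\frac{1}{5852} \approx 0.00017088$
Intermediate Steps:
$J{\left(B \right)} = 16 B$ ($J{\left(B \right)} = 8 \cdot 2 B = 16 B$)
$y = -77$ ($y = \left(-24 - 16 \cdot 3\right) - 5 = \left(-24 - 48\right) - 5 = -72 - 5 = -77$)
$D{\left(X \right)} = X + X^{2}$ ($D{\left(X \right)} = X^{2} + X = X + X^{2}$)
$\frac{1}{D{\left(y \right)}} = \frac{1}{\left(-77\right) \left(1 - 77\right)} = \frac{1}{\left(-77\right) \left(-76\right)} = \frac{1}{5852}$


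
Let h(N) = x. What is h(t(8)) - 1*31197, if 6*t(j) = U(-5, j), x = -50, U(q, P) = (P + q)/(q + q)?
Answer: -31247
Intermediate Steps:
U(q, P) = (P + q)/(2*q) (U(q, P) = (P + q)/((2*q)) = (P + q)*(1/(2*q)) = (P + q)/(2*q))
t(j) = 1/12 - j/60 (t(j) = ((½)*(j - 5)/(-5))/6 = ((½)*(-⅕)*(-5 + j))/6 = (½ - j/10)/6 = 1/12 - j/60)
h(N) = -50
h(t(8)) - 1*31197 = -50 - 1*31197 = -50 - 31197 = -31247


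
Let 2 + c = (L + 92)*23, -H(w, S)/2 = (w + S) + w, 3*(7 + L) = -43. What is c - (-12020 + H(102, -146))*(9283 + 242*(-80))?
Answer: -366878546/3 ≈ -1.2229e+8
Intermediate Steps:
L = -64/3 (L = -7 + (⅓)*(-43) = -7 - 43/3 = -64/3 ≈ -21.333)
H(w, S) = -4*w - 2*S (H(w, S) = -2*((w + S) + w) = -2*((S + w) + w) = -2*(S + 2*w) = -4*w - 2*S)
c = 4870/3 (c = -2 + (-64/3 + 92)*23 = -2 + (212/3)*23 = -2 + 4876/3 = 4870/3 ≈ 1623.3)
c - (-12020 + H(102, -146))*(9283 + 242*(-80)) = 4870/3 - (-12020 + (-4*102 - 2*(-146)))*(9283 + 242*(-80)) = 4870/3 - (-12020 + (-408 + 292))*(9283 - 19360) = 4870/3 - (-12020 - 116)*(-10077) = 4870/3 - (-12136)*(-10077) = 4870/3 - 1*122294472 = 4870/3 - 122294472 = -366878546/3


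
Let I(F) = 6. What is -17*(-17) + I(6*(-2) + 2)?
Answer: 295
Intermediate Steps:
-17*(-17) + I(6*(-2) + 2) = -17*(-17) + 6 = 289 + 6 = 295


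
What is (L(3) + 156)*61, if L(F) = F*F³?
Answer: 14457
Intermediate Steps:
L(F) = F⁴
(L(3) + 156)*61 = (3⁴ + 156)*61 = (81 + 156)*61 = 237*61 = 14457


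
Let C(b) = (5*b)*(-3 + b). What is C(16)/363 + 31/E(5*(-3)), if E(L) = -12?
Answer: 409/1452 ≈ 0.28168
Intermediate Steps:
C(b) = 5*b*(-3 + b)
C(16)/363 + 31/E(5*(-3)) = (5*16*(-3 + 16))/363 + 31/(-12) = (5*16*13)*(1/363) + 31*(-1/12) = 1040*(1/363) - 31/12 = 1040/363 - 31/12 = 409/1452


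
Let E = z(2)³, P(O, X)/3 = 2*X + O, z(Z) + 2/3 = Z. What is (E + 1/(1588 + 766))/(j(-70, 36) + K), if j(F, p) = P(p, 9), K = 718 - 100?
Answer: 11591/3813480 ≈ 0.0030395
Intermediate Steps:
z(Z) = -⅔ + Z
K = 618
P(O, X) = 3*O + 6*X (P(O, X) = 3*(2*X + O) = 3*(O + 2*X) = 3*O + 6*X)
j(F, p) = 54 + 3*p (j(F, p) = 3*p + 6*9 = 3*p + 54 = 54 + 3*p)
E = 64/27 (E = (-⅔ + 2)³ = (4/3)³ = 64/27 ≈ 2.3704)
(E + 1/(1588 + 766))/(j(-70, 36) + K) = (64/27 + 1/(1588 + 766))/((54 + 3*36) + 618) = (64/27 + 1/2354)/((54 + 108) + 618) = (64/27 + 1/2354)/(162 + 618) = (150683/63558)/780 = (150683/63558)*(1/780) = 11591/3813480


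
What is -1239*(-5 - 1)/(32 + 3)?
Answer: 1062/5 ≈ 212.40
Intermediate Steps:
-1239*(-5 - 1)/(32 + 3) = -(-7434)/35 = -1239*(-6/35) = 1062/5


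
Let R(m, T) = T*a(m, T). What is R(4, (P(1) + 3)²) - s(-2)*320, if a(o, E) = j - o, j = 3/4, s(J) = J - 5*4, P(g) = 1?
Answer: 6988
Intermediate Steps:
s(J) = -20 + J (s(J) = J - 20 = -20 + J)
j = ¾ (j = 3*(¼) = ¾ ≈ 0.75000)
a(o, E) = ¾ - o
R(m, T) = T*(¾ - m)
R(4, (P(1) + 3)²) - s(-2)*320 = (1 + 3)²*(3 - 4*4)/4 - (-20 - 2)*320 = (¼)*4²*(3 - 16) - (-22)*320 = (¼)*16*(-13) - 1*(-7040) = -52 + 7040 = 6988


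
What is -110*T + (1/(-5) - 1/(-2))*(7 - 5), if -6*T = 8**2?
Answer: 17609/15 ≈ 1173.9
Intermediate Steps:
T = -32/3 (T = -1/6*8**2 = -1/6*64 = -32/3 ≈ -10.667)
-110*T + (1/(-5) - 1/(-2))*(7 - 5) = -110*(-32/3) + (1/(-5) - 1/(-2))*(7 - 5) = 3520/3 + (1*(-1/5) - 1*(-1/2))*2 = 3520/3 + (-1/5 + 1/2)*2 = 3520/3 + (3/10)*2 = 3520/3 + 3/5 = 17609/15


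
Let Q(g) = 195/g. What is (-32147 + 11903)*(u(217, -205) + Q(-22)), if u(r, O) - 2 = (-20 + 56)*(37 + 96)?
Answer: -1064682570/11 ≈ -9.6789e+7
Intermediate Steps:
u(r, O) = 4790 (u(r, O) = 2 + (-20 + 56)*(37 + 96) = 2 + 36*133 = 2 + 4788 = 4790)
(-32147 + 11903)*(u(217, -205) + Q(-22)) = (-32147 + 11903)*(4790 + 195/(-22)) = -20244*(4790 + 195*(-1/22)) = -20244*(4790 - 195/22) = -20244*105185/22 = -1064682570/11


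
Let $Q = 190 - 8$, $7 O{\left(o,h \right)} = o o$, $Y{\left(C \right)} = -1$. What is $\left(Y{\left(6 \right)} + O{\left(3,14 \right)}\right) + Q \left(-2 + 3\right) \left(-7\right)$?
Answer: $- \frac{8916}{7} \approx -1273.7$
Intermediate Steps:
$O{\left(o,h \right)} = \frac{o^{2}}{7}$ ($O{\left(o,h \right)} = \frac{o o}{7} = \frac{o^{2}}{7}$)
$Q = 182$ ($Q = 190 - 8 = 182$)
$\left(Y{\left(6 \right)} + O{\left(3,14 \right)}\right) + Q \left(-2 + 3\right) \left(-7\right) = \left(-1 + \frac{3^{2}}{7}\right) + 182 \left(-2 + 3\right) \left(-7\right) = \left(-1 + \frac{1}{7} \cdot 9\right) + 182 \cdot 1 \left(-7\right) = \left(-1 + \frac{9}{7}\right) + 182 \left(-7\right) = \frac{2}{7} - 1274 = - \frac{8916}{7}$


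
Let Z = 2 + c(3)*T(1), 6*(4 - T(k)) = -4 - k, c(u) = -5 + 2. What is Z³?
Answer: -15625/8 ≈ -1953.1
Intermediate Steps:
c(u) = -3
T(k) = 14/3 + k/6 (T(k) = 4 - (-4 - k)/6 = 4 + (⅔ + k/6) = 14/3 + k/6)
Z = -25/2 (Z = 2 - 3*(14/3 + (⅙)*1) = 2 - 3*(14/3 + ⅙) = 2 - 3*29/6 = 2 - 29/2 = -25/2 ≈ -12.500)
Z³ = (-25/2)³ = -15625/8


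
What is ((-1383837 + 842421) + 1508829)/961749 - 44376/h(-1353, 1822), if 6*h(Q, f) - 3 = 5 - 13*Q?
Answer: -79682625061/5641299051 ≈ -14.125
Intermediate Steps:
h(Q, f) = 4/3 - 13*Q/6 (h(Q, f) = 1/2 + (5 - 13*Q)/6 = 1/2 + (5/6 - 13*Q/6) = 4/3 - 13*Q/6)
((-1383837 + 842421) + 1508829)/961749 - 44376/h(-1353, 1822) = ((-1383837 + 842421) + 1508829)/961749 - 44376/(4/3 - 13/6*(-1353)) = (-541416 + 1508829)*(1/961749) - 44376/(4/3 + 5863/2) = 967413*(1/961749) - 44376/17597/6 = 322471/320583 - 44376*6/17597 = 322471/320583 - 266256/17597 = -79682625061/5641299051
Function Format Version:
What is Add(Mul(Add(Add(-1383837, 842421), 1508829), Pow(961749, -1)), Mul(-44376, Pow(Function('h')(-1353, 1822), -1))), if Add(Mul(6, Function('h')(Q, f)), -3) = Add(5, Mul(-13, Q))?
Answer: Rational(-79682625061, 5641299051) ≈ -14.125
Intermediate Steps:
Function('h')(Q, f) = Add(Rational(4, 3), Mul(Rational(-13, 6), Q)) (Function('h')(Q, f) = Add(Rational(1, 2), Mul(Rational(1, 6), Add(5, Mul(-13, Q)))) = Add(Rational(1, 2), Add(Rational(5, 6), Mul(Rational(-13, 6), Q))) = Add(Rational(4, 3), Mul(Rational(-13, 6), Q)))
Add(Mul(Add(Add(-1383837, 842421), 1508829), Pow(961749, -1)), Mul(-44376, Pow(Function('h')(-1353, 1822), -1))) = Add(Mul(Add(Add(-1383837, 842421), 1508829), Pow(961749, -1)), Mul(-44376, Pow(Add(Rational(4, 3), Mul(Rational(-13, 6), -1353)), -1))) = Add(Mul(Add(-541416, 1508829), Rational(1, 961749)), Mul(-44376, Pow(Add(Rational(4, 3), Rational(5863, 2)), -1))) = Add(Mul(967413, Rational(1, 961749)), Mul(-44376, Pow(Rational(17597, 6), -1))) = Add(Rational(322471, 320583), Mul(-44376, Rational(6, 17597))) = Add(Rational(322471, 320583), Rational(-266256, 17597)) = Rational(-79682625061, 5641299051)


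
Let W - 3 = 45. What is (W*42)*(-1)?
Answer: -2016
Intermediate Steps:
W = 48 (W = 3 + 45 = 48)
(W*42)*(-1) = (48*42)*(-1) = 2016*(-1) = -2016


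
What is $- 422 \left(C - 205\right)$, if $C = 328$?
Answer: $-51906$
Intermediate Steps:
$- 422 \left(C - 205\right) = - 422 \left(328 - 205\right) = \left(-422\right) 123 = -51906$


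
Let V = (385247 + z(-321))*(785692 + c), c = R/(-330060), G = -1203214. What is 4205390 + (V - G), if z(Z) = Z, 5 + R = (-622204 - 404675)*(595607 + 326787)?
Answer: 232209913614631133/165030 ≈ 1.4071e+12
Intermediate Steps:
R = -947187028331 (R = -5 + (-622204 - 404675)*(595607 + 326787) = -5 - 1026879*922394 = -5 - 947187028326 = -947187028331)
c = 947187028331/330060 (c = -947187028331/(-330060) = -947187028331*(-1/330060) = 947187028331/330060 ≈ 2.8697e+6)
V = 232209021032713013/165030 (V = (385247 - 321)*(785692 + 947187028331/330060) = 384926*(1206512529851/330060) = 232209021032713013/165030 ≈ 1.4071e+12)
4205390 + (V - G) = 4205390 + (232209021032713013/165030 - 1*(-1203214)) = 4205390 + (232209021032713013/165030 + 1203214) = 4205390 + 232209219599119433/165030 = 232209913614631133/165030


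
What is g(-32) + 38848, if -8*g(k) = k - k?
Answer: 38848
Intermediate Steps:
g(k) = 0 (g(k) = -(k - k)/8 = -⅛*0 = 0)
g(-32) + 38848 = 0 + 38848 = 38848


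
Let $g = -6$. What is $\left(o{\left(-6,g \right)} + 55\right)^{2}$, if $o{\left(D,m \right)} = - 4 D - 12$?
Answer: $4489$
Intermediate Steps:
$o{\left(D,m \right)} = -12 - 4 D$
$\left(o{\left(-6,g \right)} + 55\right)^{2} = \left(\left(-12 - -24\right) + 55\right)^{2} = \left(\left(-12 + 24\right) + 55\right)^{2} = \left(12 + 55\right)^{2} = 67^{2} = 4489$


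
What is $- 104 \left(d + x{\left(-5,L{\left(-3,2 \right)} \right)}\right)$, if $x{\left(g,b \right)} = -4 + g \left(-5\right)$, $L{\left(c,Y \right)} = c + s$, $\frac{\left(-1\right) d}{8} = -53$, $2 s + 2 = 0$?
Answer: $-46280$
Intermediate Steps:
$s = -1$ ($s = -1 + \frac{1}{2} \cdot 0 = -1 + 0 = -1$)
$d = 424$ ($d = \left(-8\right) \left(-53\right) = 424$)
$L{\left(c,Y \right)} = -1 + c$ ($L{\left(c,Y \right)} = c - 1 = -1 + c$)
$x{\left(g,b \right)} = -4 - 5 g$
$- 104 \left(d + x{\left(-5,L{\left(-3,2 \right)} \right)}\right) = - 104 \left(424 - -21\right) = - 104 \left(424 + \left(-4 + 25\right)\right) = - 104 \left(424 + 21\right) = \left(-104\right) 445 = -46280$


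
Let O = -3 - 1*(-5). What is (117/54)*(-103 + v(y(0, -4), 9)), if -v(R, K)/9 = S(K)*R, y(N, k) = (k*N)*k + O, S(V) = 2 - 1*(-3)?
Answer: -2509/6 ≈ -418.17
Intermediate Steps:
O = 2 (O = -3 + 5 = 2)
S(V) = 5 (S(V) = 2 + 3 = 5)
y(N, k) = 2 + N*k**2 (y(N, k) = (k*N)*k + 2 = (N*k)*k + 2 = N*k**2 + 2 = 2 + N*k**2)
v(R, K) = -45*R
(117/54)*(-103 + v(y(0, -4), 9)) = (117/54)*(-103 - 45*(2 + 0*(-4)**2)) = (117*(1/54))*(-103 - 45*(2 + 0*16)) = 13*(-103 - 45*(2 + 0))/6 = 13*(-103 - 45*2)/6 = 13*(-103 - 90)/6 = (13/6)*(-193) = -2509/6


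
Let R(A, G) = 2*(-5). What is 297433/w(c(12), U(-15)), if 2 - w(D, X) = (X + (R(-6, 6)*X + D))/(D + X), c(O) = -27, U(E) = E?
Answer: 2082031/32 ≈ 65064.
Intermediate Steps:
R(A, G) = -10
w(D, X) = 2 - (D - 9*X)/(D + X) (w(D, X) = 2 - (X + (-10*X + D))/(D + X) = 2 - (X + (D - 10*X))/(D + X) = 2 - (D - 9*X)/(D + X))
297433/w(c(12), U(-15)) = 297433/(((-27 + 11*(-15))/(-27 - 15))) = 297433/(((-27 - 165)/(-42))) = 297433/((-1/42*(-192))) = 297433/(32/7) = 297433*(7/32) = 2082031/32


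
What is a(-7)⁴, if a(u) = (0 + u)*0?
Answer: 0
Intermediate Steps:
a(u) = 0 (a(u) = u*0 = 0)
a(-7)⁴ = 0⁴ = 0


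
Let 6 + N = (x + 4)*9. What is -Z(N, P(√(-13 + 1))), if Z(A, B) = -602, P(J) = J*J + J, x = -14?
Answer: 602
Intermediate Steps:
P(J) = J + J² (P(J) = J² + J = J + J²)
N = -96 (N = -6 + (-14 + 4)*9 = -6 - 10*9 = -6 - 90 = -96)
-Z(N, P(√(-13 + 1))) = -1*(-602) = 602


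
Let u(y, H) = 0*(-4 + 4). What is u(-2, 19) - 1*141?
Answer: -141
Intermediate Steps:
u(y, H) = 0 (u(y, H) = 0*0 = 0)
u(-2, 19) - 1*141 = 0 - 1*141 = 0 - 141 = -141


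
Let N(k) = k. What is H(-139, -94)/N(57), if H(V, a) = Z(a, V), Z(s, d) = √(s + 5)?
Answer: I*√89/57 ≈ 0.16551*I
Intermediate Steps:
Z(s, d) = √(5 + s)
H(V, a) = √(5 + a)
H(-139, -94)/N(57) = √(5 - 94)/57 = √(-89)*(1/57) = (I*√89)*(1/57) = I*√89/57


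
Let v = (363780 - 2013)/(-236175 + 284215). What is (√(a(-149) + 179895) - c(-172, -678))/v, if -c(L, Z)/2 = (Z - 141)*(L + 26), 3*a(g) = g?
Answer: 547079520/17227 + 192160*√101163/1085301 ≈ 31813.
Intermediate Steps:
a(g) = g/3
c(L, Z) = -2*(-141 + Z)*(26 + L) (c(L, Z) = -2*(Z - 141)*(L + 26) = -2*(-141 + Z)*(26 + L))
v = 361767/48040 ≈ 7.5305
(√(a(-149) + 179895) - c(-172, -678))/v = (√((⅓)*(-149) + 179895) - (7332 - 52*(-678) + 282*(-172) - 2*(-172)*(-678)))/(361767/48040) = (√(-149/3 + 179895) - (7332 + 35256 - 48504 - 233232))*(48040/361767) = (√(539536/3) - 1*(-239148))*(48040/361767) = (4*√101163/3 + 239148)*(48040/361767) = (239148 + 4*√101163/3)*(48040/361767) = 547079520/17227 + 192160*√101163/1085301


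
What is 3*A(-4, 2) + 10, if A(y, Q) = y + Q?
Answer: 4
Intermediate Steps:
A(y, Q) = Q + y
3*A(-4, 2) + 10 = 3*(2 - 4) + 10 = 3*(-2) + 10 = -6 + 10 = 4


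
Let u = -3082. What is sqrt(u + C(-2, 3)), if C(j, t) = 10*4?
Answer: 39*I*sqrt(2) ≈ 55.154*I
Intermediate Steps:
C(j, t) = 40
sqrt(u + C(-2, 3)) = sqrt(-3082 + 40) = sqrt(-3042) = 39*I*sqrt(2)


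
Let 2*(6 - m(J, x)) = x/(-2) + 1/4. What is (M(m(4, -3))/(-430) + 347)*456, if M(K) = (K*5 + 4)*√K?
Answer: 158232 - 13509*√82/1720 ≈ 1.5816e+5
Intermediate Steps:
m(J, x) = 47/8 + x/4 (m(J, x) = 6 - (x/(-2) + 1/4)/2 = 6 - (x*(-½) + 1*(¼))/2 = 6 - (-x/2 + ¼)/2 = 6 - (¼ - x/2)/2 = 6 + (-⅛ + x/4) = 47/8 + x/4)
M(K) = √K*(4 + 5*K) (M(K) = (5*K + 4)*√K = (4 + 5*K)*√K = √K*(4 + 5*K))
(M(m(4, -3))/(-430) + 347)*456 = ((√(47/8 + (¼)*(-3))*(4 + 5*(47/8 + (¼)*(-3))))/(-430) + 347)*456 = ((√(47/8 - ¾)*(4 + 5*(47/8 - ¾)))*(-1/430) + 347)*456 = ((√(41/8)*(4 + 5*(41/8)))*(-1/430) + 347)*456 = (((√82/4)*(4 + 205/8))*(-1/430) + 347)*456 = (((√82/4)*(237/8))*(-1/430) + 347)*456 = ((237*√82/32)*(-1/430) + 347)*456 = (-237*√82/13760 + 347)*456 = (347 - 237*√82/13760)*456 = 158232 - 13509*√82/1720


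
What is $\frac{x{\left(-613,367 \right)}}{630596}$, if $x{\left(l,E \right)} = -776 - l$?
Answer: $- \frac{163}{630596} \approx -0.00025849$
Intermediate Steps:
$\frac{x{\left(-613,367 \right)}}{630596} = \frac{-776 - -613}{630596} = \left(-776 + 613\right) \frac{1}{630596} = \left(-163\right) \frac{1}{630596} = - \frac{163}{630596}$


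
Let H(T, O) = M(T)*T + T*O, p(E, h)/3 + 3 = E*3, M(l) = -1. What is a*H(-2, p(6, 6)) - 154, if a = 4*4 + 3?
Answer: -1826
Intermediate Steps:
p(E, h) = -9 + 9*E (p(E, h) = -9 + 3*(E*3) = -9 + 3*(3*E) = -9 + 9*E)
H(T, O) = -T + O*T (H(T, O) = -T + T*O = -T + O*T)
a = 19 (a = 16 + 3 = 19)
a*H(-2, p(6, 6)) - 154 = 19*(-2*(-1 + (-9 + 9*6))) - 154 = 19*(-2*(-1 + (-9 + 54))) - 154 = 19*(-2*(-1 + 45)) - 154 = 19*(-2*44) - 154 = 19*(-88) - 154 = -1672 - 154 = -1826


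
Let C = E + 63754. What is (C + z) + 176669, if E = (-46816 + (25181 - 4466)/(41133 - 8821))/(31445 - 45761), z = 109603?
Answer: 161916046941269/462578592 ≈ 3.5003e+5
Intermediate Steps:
E = 1512697877/462578592 (E = (-46816 + 20715/32312)/(-14316) = (-46816 + 20715*(1/32312))*(-1/14316) = (-46816 + 20715/32312)*(-1/14316) = -1512697877/32312*(-1/14316) = 1512697877/462578592 ≈ 3.2701)
C = 29492748252245/462578592 (C = 1512697877/462578592 + 63754 = 29492748252245/462578592 ≈ 63757.)
(C + z) + 176669 = (29492748252245/462578592 + 109603) + 176669 = 80192749671221/462578592 + 176669 = 161916046941269/462578592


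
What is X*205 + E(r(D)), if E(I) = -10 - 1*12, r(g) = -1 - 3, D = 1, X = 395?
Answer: 80953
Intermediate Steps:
r(g) = -4
E(I) = -22 (E(I) = -10 - 12 = -22)
X*205 + E(r(D)) = 395*205 - 22 = 80975 - 22 = 80953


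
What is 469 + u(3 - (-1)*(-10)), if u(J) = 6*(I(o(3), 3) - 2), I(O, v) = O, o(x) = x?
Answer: 475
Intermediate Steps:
u(J) = 6 (u(J) = 6*(3 - 2) = 6*1 = 6)
469 + u(3 - (-1)*(-10)) = 469 + 6 = 475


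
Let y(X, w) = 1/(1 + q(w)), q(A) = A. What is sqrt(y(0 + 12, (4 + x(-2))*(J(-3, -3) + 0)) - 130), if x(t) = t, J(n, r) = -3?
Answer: I*sqrt(3255)/5 ≈ 11.411*I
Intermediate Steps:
y(X, w) = 1/(1 + w)
sqrt(y(0 + 12, (4 + x(-2))*(J(-3, -3) + 0)) - 130) = sqrt(1/(1 + (4 - 2)*(-3 + 0)) - 130) = sqrt(1/(1 + 2*(-3)) - 130) = sqrt(1/(1 - 6) - 130) = sqrt(1/(-5) - 130) = sqrt(-1/5 - 130) = sqrt(-651/5) = I*sqrt(3255)/5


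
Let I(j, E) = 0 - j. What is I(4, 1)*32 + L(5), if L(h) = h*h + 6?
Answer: -97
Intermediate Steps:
L(h) = 6 + h**2 (L(h) = h**2 + 6 = 6 + h**2)
I(j, E) = -j
I(4, 1)*32 + L(5) = -1*4*32 + (6 + 5**2) = -4*32 + (6 + 25) = -128 + 31 = -97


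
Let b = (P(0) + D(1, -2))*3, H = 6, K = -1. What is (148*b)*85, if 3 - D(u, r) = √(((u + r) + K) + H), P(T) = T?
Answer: 37740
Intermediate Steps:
D(u, r) = 3 - √(5 + r + u) (D(u, r) = 3 - √(((u + r) - 1) + 6) = 3 - √(((r + u) - 1) + 6) = 3 - √((-1 + r + u) + 6) = 3 - √(5 + r + u))
b = 3 (b = (0 + (3 - √(5 - 2 + 1)))*3 = (0 + (3 - √4))*3 = (0 + (3 - 1*2))*3 = (0 + (3 - 2))*3 = (0 + 1)*3 = 1*3 = 3)
(148*b)*85 = (148*3)*85 = 444*85 = 37740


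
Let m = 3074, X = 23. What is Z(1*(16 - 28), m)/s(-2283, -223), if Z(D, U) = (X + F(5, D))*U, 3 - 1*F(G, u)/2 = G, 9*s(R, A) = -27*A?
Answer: 58406/669 ≈ 87.303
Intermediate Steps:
s(R, A) = -3*A (s(R, A) = (-27*A)/9 = -3*A)
F(G, u) = 6 - 2*G
Z(D, U) = 19*U (Z(D, U) = (23 + (6 - 2*5))*U = (23 + (6 - 10))*U = (23 - 4)*U = 19*U)
Z(1*(16 - 28), m)/s(-2283, -223) = (19*3074)/((-3*(-223))) = 58406/669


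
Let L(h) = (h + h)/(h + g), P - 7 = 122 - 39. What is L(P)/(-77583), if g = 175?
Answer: -12/1370633 ≈ -8.7551e-6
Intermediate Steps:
P = 90 (P = 7 + (122 - 39) = 7 + 83 = 90)
L(h) = 2*h/(175 + h) (L(h) = (h + h)/(h + 175) = (2*h)/(175 + h) = 2*h/(175 + h))
L(P)/(-77583) = (2*90/(175 + 90))/(-77583) = (2*90/265)*(-1/77583) = (2*90*(1/265))*(-1/77583) = (36/53)*(-1/77583) = -12/1370633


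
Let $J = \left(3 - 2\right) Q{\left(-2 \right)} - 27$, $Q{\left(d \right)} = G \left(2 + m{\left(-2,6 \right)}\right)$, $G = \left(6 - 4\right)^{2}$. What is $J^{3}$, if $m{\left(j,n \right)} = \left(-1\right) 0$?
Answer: $-6859$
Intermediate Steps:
$m{\left(j,n \right)} = 0$
$G = 4$ ($G = 2^{2} = 4$)
$Q{\left(d \right)} = 8$ ($Q{\left(d \right)} = 4 \left(2 + 0\right) = 4 \cdot 2 = 8$)
$J = -19$ ($J = \left(3 - 2\right) 8 - 27 = 1 \cdot 8 - 27 = 8 - 27 = -19$)
$J^{3} = \left(-19\right)^{3} = -6859$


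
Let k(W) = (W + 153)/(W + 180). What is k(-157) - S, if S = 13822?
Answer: -317910/23 ≈ -13822.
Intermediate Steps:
k(W) = (153 + W)/(180 + W)
k(-157) - S = (153 - 157)/(180 - 157) - 1*13822 = -4/23 - 13822 = -317910/23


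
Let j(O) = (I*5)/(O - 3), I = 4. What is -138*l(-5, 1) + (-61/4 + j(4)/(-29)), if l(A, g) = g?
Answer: -17857/116 ≈ -153.94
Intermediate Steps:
j(O) = 20/(-3 + O) (j(O) = (4*5)/(O - 3) = 20/(-3 + O))
-138*l(-5, 1) + (-61/4 + j(4)/(-29)) = -138*1 + (-61/4 + (20/(-3 + 4))/(-29)) = -138 + (-61*1/4 + (20/1)*(-1/29)) = -138 + (-61/4 + (20*1)*(-1/29)) = -138 + (-61/4 + 20*(-1/29)) = -138 + (-61/4 - 20/29) = -138 - 1849/116 = -17857/116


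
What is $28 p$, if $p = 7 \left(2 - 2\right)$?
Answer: $0$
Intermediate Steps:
$p = 0$ ($p = 7 \cdot 0 = 0$)
$28 p = 28 \cdot 0 = 0$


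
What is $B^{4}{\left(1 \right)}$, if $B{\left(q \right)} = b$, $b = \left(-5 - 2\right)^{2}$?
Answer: $5764801$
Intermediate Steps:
$b = 49$ ($b = \left(-7\right)^{2} = 49$)
$B{\left(q \right)} = 49$
$B^{4}{\left(1 \right)} = 49^{4} = 5764801$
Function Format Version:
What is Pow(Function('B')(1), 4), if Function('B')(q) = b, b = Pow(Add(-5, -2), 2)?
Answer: 5764801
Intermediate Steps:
b = 49 (b = Pow(-7, 2) = 49)
Function('B')(q) = 49
Pow(Function('B')(1), 4) = Pow(49, 4) = 5764801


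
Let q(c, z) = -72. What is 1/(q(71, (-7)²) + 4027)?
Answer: 1/3955 ≈ 0.00025284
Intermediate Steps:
1/(q(71, (-7)²) + 4027) = 1/(-72 + 4027) = 1/3955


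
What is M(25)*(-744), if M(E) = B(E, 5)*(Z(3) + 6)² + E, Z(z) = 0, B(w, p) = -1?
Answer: 8184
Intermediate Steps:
M(E) = -36 + E (M(E) = -(0 + 6)² + E = -1*6² + E = -1*36 + E = -36 + E)
M(25)*(-744) = (-36 + 25)*(-744) = -11*(-744) = 8184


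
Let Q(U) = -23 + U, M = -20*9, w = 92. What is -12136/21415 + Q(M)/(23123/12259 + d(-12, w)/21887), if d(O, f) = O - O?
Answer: -53573497183/495179045 ≈ -108.19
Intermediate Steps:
M = -180
d(O, f) = 0
-12136/21415 + Q(M)/(23123/12259 + d(-12, w)/21887) = -12136/21415 + (-23 - 180)/(23123/12259 + 0/21887) = -12136*1/21415 - 203/(23123*(1/12259) + 0*(1/21887)) = -12136/21415 - 203/(23123/12259 + 0) = -12136/21415 - 203/23123/12259 = -12136/21415 - 203*12259/23123 = -12136/21415 - 2488577/23123 = -53573497183/495179045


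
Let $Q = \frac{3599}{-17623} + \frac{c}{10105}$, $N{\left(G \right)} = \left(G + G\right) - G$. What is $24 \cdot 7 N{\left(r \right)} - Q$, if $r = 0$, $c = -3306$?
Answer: $\frac{94629533}{178080415} \approx 0.53139$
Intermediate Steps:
$N{\left(G \right)} = G$ ($N{\left(G \right)} = 2 G - G = G$)
$Q = - \frac{94629533}{178080415}$ ($Q = \frac{3599}{-17623} - \frac{3306}{10105} = 3599 \left(- \frac{1}{17623}\right) - \frac{3306}{10105} = - \frac{3599}{17623} - \frac{3306}{10105} = - \frac{94629533}{178080415} \approx -0.53139$)
$24 \cdot 7 N{\left(r \right)} - Q = 24 \cdot 7 \cdot 0 - - \frac{94629533}{178080415} = 168 \cdot 0 + \frac{94629533}{178080415} = 0 + \frac{94629533}{178080415} = \frac{94629533}{178080415}$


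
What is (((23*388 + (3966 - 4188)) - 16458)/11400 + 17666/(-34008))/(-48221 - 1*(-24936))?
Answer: 3230267/62690205500 ≈ 5.1527e-5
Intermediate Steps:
(((23*388 + (3966 - 4188)) - 16458)/11400 + 17666/(-34008))/(-48221 - 1*(-24936)) = (((8924 - 222) - 16458)*(1/11400) + 17666*(-1/34008))/(-48221 + 24936) = ((8702 - 16458)*(1/11400) - 8833/17004)/(-23285) = (-7756*1/11400 - 8833/17004)*(-1/23285) = (-1939/2850 - 8833/17004)*(-1/23285) = -3230267/2692300*(-1/23285) = 3230267/62690205500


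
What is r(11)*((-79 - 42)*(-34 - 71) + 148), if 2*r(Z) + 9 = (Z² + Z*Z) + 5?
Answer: 1529507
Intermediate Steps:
r(Z) = -2 + Z² (r(Z) = -9/2 + ((Z² + Z*Z) + 5)/2 = -9/2 + ((Z² + Z²) + 5)/2 = -9/2 + (2*Z² + 5)/2 = -9/2 + (5 + 2*Z²)/2 = -9/2 + (5/2 + Z²) = -2 + Z²)
r(11)*((-79 - 42)*(-34 - 71) + 148) = (-2 + 11²)*((-79 - 42)*(-34 - 71) + 148) = (-2 + 121)*(-121*(-105) + 148) = 119*(12705 + 148) = 119*12853 = 1529507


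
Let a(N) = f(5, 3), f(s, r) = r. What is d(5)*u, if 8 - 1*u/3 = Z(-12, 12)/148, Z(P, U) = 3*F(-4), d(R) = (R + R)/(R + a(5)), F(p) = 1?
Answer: 17715/592 ≈ 29.924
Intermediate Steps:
a(N) = 3
d(R) = 2*R/(3 + R) (d(R) = (R + R)/(R + 3) = (2*R)/(3 + R) = 2*R/(3 + R))
Z(P, U) = 3 (Z(P, U) = 3*1 = 3)
u = 3543/148 (u = 24 - 9/148 = 3543/148 ≈ 23.939)
d(5)*u = (2*5/(3 + 5))*(3543/148) = (2*5/8)*(3543/148) = (2*5*(⅛))*(3543/148) = (5/4)*(3543/148) = 17715/592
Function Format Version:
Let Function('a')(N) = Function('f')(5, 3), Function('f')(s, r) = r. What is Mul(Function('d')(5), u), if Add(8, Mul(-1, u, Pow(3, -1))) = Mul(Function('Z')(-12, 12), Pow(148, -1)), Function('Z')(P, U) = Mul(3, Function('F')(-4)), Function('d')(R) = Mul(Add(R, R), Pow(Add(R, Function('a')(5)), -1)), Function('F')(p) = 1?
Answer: Rational(17715, 592) ≈ 29.924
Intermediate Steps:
Function('a')(N) = 3
Function('d')(R) = Mul(2, R, Pow(Add(3, R), -1)) (Function('d')(R) = Mul(Add(R, R), Pow(Add(R, 3), -1)) = Mul(Mul(2, R), Pow(Add(3, R), -1)) = Mul(2, R, Pow(Add(3, R), -1)))
Function('Z')(P, U) = 3 (Function('Z')(P, U) = Mul(3, 1) = 3)
u = Rational(3543, 148) (u = Add(24, Mul(-3, Mul(3, Pow(148, -1)))) = Add(24, Mul(-3, Mul(3, Rational(1, 148)))) = Add(24, Mul(-3, Rational(3, 148))) = Add(24, Rational(-9, 148)) = Rational(3543, 148) ≈ 23.939)
Mul(Function('d')(5), u) = Mul(Mul(2, 5, Pow(Add(3, 5), -1)), Rational(3543, 148)) = Mul(Mul(2, 5, Pow(8, -1)), Rational(3543, 148)) = Mul(Mul(2, 5, Rational(1, 8)), Rational(3543, 148)) = Mul(Rational(5, 4), Rational(3543, 148)) = Rational(17715, 592)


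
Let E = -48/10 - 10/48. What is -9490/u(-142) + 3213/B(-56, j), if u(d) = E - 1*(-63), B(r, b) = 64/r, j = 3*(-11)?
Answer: -165625269/55672 ≈ -2975.0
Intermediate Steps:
E = -601/120 (E = -48*⅒ - 10*1/48 = -24/5 - 5/24 = -601/120 ≈ -5.0083)
j = -33
u(d) = 6959/120 (u(d) = -601/120 - 1*(-63) = -601/120 + 63 = 6959/120)
-9490/u(-142) + 3213/B(-56, j) = -9490/6959/120 + 3213/((64/(-56))) = -9490*120/6959 + 3213/((64*(-1/56))) = -1138800/6959 + 3213/(-8/7) = -1138800/6959 + 3213*(-7/8) = -1138800/6959 - 22491/8 = -165625269/55672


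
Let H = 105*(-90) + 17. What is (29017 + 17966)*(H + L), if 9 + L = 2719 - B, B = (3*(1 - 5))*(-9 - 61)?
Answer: -355332429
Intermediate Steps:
B = 840 (B = (3*(-4))*(-70) = -12*(-70) = 840)
H = -9433 (H = -9450 + 17 = -9433)
L = 1870 (L = -9 + (2719 - 1*840) = -9 + (2719 - 840) = -9 + 1879 = 1870)
(29017 + 17966)*(H + L) = (29017 + 17966)*(-9433 + 1870) = 46983*(-7563) = -355332429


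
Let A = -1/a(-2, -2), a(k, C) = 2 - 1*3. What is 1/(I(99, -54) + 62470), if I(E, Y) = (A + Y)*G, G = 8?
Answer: 1/62046 ≈ 1.6117e-5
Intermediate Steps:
a(k, C) = -1 (a(k, C) = 2 - 3 = -1)
A = 1 (A = -1/(-1) = -1*(-1) = 1)
I(E, Y) = 8 + 8*Y (I(E, Y) = (1 + Y)*8 = 8 + 8*Y)
1/(I(99, -54) + 62470) = 1/((8 + 8*(-54)) + 62470) = 1/((8 - 432) + 62470) = 1/(-424 + 62470) = 1/62046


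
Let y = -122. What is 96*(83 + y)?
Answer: -3744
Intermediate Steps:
96*(83 + y) = 96*(83 - 122) = 96*(-39) = -3744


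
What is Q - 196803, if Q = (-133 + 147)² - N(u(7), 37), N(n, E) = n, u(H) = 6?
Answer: -196613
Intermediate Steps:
Q = 190 (Q = (-133 + 147)² - 1*6 = 14² - 6 = 196 - 6 = 190)
Q - 196803 = 190 - 196803 = -196613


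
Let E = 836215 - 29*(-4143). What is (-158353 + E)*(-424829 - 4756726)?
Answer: -4134927523995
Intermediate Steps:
E = 956362 (E = 836215 + 120147 = 956362)
(-158353 + E)*(-424829 - 4756726) = (-158353 + 956362)*(-424829 - 4756726) = 798009*(-5181555) = -4134927523995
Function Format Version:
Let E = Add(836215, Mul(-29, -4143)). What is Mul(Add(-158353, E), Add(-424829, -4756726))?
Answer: -4134927523995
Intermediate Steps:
E = 956362 (E = Add(836215, 120147) = 956362)
Mul(Add(-158353, E), Add(-424829, -4756726)) = Mul(Add(-158353, 956362), Add(-424829, -4756726)) = Mul(798009, -5181555) = -4134927523995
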